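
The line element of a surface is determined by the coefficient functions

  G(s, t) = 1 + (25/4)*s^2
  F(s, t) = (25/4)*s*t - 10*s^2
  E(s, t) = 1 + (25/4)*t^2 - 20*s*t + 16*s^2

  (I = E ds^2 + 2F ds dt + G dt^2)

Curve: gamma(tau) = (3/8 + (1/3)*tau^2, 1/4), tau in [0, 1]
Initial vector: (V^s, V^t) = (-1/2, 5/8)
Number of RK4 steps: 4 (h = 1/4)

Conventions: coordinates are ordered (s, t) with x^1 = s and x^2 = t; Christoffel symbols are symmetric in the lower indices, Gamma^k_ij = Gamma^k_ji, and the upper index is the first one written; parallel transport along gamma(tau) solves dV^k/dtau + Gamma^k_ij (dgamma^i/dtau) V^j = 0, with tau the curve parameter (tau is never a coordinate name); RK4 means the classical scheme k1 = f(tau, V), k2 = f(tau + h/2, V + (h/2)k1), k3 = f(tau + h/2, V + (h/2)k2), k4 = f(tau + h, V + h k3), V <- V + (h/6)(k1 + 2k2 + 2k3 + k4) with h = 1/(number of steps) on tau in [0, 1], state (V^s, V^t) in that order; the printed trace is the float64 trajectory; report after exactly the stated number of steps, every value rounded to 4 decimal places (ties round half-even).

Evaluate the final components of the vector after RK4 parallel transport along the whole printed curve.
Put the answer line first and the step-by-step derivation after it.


Answer: V^s = -0.2404, V^t = 0.3873

gamma'(tau) = ((2/3)*tau, 0); f(tau, V)^k = -Gamma^k_ij(gamma(tau)) gamma'^i(tau) V^j; h = 1/4; intermediate values shown to 6 dp
curve data and Christoffel symbols at the stage parameters:
  tau = 0.000000: gamma = (0.375000, 0.250000), gamma' = (0.000000, 0.000000); Gamma_sss = 1.323486, Gamma_sst = -0.827179, Gamma_stt = 0.000000, Gamma_tss = -1.418021, Gamma_tst = 0.886263, Gamma_ttt = 0.000000
  tau = 0.125000: gamma = (0.380208, 0.250000), gamma' = (0.083333, 0.000000); Gamma_sss = 1.324214, Gamma_sst = -0.827634, Gamma_stt = 0.000000, Gamma_tss = -1.405053, Gamma_tst = 0.878158, Gamma_ttt = 0.000000
  tau = 0.250000: gamma = (0.395833, 0.250000), gamma' = (0.166667, 0.000000); Gamma_sss = 1.322898, Gamma_sst = -0.826811, Gamma_stt = 0.000000, Gamma_tss = -1.366036, Gamma_tst = 0.853773, Gamma_ttt = 0.000000
  tau = 0.375000: gamma = (0.421875, 0.250000), gamma' = (0.250000, 0.000000); Gamma_sss = 1.311214, Gamma_sst = -0.819509, Gamma_stt = 0.000000, Gamma_tss = -1.301572, Gamma_tst = 0.813483, Gamma_ttt = 0.000000
  tau = 0.500000: gamma = (0.458333, 0.250000), gamma' = (0.333333, 0.000000); Gamma_sss = 1.281031, Gamma_sst = -0.800644, Gamma_stt = 0.000000, Gamma_tss = -1.214771, Gamma_tst = 0.759232, Gamma_ttt = 0.000000
  tau = 0.625000: gamma = (0.505208, 0.250000), gamma' = (0.416667, 0.000000); Gamma_sss = 1.228842, Gamma_sst = -0.768026, Gamma_stt = 0.000000, Gamma_tss = -1.111919, Gamma_tst = 0.694949, Gamma_ttt = 0.000000
  tau = 0.750000: gamma = (0.562500, 0.250000), gamma' = (0.500000, 0.000000); Gamma_sss = 1.156962, Gamma_sst = -0.723101, Gamma_stt = 0.000000, Gamma_tss = -1.001217, Gamma_tst = 0.625760, Gamma_ttt = 0.000000
  tau = 0.875000: gamma = (0.630208, 0.250000), gamma' = (0.583333, 0.000000); Gamma_sss = 1.071630, Gamma_sst = -0.669769, Gamma_stt = 0.000000, Gamma_tss = -0.890571, Gamma_tst = 0.556607, Gamma_ttt = 0.000000
  tau = 1.000000: gamma = (0.708333, 0.250000), gamma' = (0.666667, 0.000000); Gamma_sss = 0.980111, Gamma_sst = -0.612569, Gamma_stt = 0.000000, Gamma_tss = -0.785938, Gamma_tst = 0.491211, Gamma_ttt = 0.000000
step 0: V^s = -0.5000, V^t = 0.6250
step 1: k1 = (0.000000, 0.000000), k2 = (0.098282, -0.104281), k3 = (0.096027, -0.101889), k4 = (0.187565, -0.193681); V <- V + (h/6)(k1 + 2k2 + 2k3 + k4): V^s = -0.4760, V^t = 0.5997
step 2: k1 = (0.187595, -0.193712), k2 = (0.266259, -0.264301), k3 = (0.261228, -0.259307), k4 = (0.318128, -0.301673); V <- V + (h/6)(k1 + 2k2 + 2k3 + k4): V^s = -0.4110, V^t = 0.5355
step 3: k1 = (0.318394, -0.301925), k2 = (0.349323, -0.316085), k3 = (0.346777, -0.313781), k4 = (0.352822, -0.305327); V <- V + (h/6)(k1 + 2k2 + 2k3 + k4): V^s = -0.3250, V^t = 0.4577
step 4: k1 = (0.353475, -0.305892), k2 = (0.339412, -0.282066), k3 = (0.341675, -0.283947), k4 = (0.314455, -0.252157); V <- V + (h/6)(k1 + 2k2 + 2k3 + k4): V^s = -0.2404, V^t = 0.3873


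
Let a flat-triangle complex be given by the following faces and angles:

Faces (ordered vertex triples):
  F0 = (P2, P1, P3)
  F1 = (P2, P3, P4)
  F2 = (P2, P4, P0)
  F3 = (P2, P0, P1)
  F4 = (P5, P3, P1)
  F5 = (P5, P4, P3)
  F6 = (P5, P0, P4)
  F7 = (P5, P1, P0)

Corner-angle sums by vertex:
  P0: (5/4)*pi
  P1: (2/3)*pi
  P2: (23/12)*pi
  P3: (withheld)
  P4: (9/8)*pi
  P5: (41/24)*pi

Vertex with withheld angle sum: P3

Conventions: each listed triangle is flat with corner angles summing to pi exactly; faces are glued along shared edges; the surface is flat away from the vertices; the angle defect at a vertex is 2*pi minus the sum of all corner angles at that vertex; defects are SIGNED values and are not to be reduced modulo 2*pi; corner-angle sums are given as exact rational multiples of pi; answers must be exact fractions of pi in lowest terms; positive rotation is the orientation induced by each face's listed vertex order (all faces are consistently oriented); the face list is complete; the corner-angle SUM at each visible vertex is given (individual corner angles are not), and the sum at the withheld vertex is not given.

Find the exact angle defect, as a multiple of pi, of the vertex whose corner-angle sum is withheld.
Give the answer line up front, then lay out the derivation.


Answer: defect(P3) = (2/3)*pi

V = 6, E = 12, F = 8; chi = V - E + F = 2
Gauss-Bonnet: total defect = 2*pi*chi = 4*pi; visible defects sum to (10/3)*pi


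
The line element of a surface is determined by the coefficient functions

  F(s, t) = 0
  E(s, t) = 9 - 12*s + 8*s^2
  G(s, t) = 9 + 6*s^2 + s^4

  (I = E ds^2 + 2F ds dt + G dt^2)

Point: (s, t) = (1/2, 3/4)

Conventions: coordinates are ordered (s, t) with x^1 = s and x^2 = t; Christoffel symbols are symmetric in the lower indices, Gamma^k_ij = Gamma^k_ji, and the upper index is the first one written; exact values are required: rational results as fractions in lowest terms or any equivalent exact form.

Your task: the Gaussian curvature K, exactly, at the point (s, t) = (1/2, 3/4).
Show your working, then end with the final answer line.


E = 5, F = 0, G = 169/16, EG - F^2 = 845/16 at the point
E_s = -4, E_t = 0, F_s = 0, F_t = 0, G_s = 13/2, G_t = 0
E_tt = 0, F_st = 0, G_ss = 15
Using the Brioschi determinant formula for K from the metric derivatives:
M1 = [[-E_tt/2 + F_st - G_ss/2, E_s/2, F_s - E_t/2], [F_t - G_s/2, E, F], [G_t/2, F, G]] = [[-15/2, -2, 0], [-13/4, 5, 0], [0, 0, 169/16]]; det M1 = -1859/4
M2 = [[0, E_t/2, G_s/2], [E_t/2, E, F], [G_s/2, F, G]] = [[0, 0, 13/4], [0, 5, 0], [13/4, 0, 169/16]]; det M2 = -845/16
det M1 - det M2 = -6591/16; K = -6591/16 / (845/16)^2 = -48/325

Answer: K = -48/325


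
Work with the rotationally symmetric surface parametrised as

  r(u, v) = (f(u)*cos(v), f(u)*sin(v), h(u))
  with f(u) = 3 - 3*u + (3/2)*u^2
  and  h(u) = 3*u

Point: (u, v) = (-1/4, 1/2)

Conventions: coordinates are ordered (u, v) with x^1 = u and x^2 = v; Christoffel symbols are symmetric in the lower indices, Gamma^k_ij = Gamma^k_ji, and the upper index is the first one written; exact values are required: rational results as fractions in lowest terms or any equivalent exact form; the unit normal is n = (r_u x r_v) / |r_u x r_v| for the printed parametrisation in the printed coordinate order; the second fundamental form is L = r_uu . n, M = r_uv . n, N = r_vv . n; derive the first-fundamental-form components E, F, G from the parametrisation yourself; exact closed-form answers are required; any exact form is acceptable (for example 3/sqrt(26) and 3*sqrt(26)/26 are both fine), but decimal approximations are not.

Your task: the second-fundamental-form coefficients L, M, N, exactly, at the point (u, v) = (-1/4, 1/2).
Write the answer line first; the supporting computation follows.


Answer: L = -12*sqrt(41)/41, M = 0, N = 3*sqrt(41)/8

f = 123/32, f' = -15/4, f'' = 3, h' = 3, h'' = 0
E = 369/16, F = 0, G = 15129/1024; answer radicand W^2 = 369/16
unnormalised second-form numerators: l = -9, m = 0, n = 369/32; L = l/sqrt(369/16), and similarly M = m/sqrt(W^2), N = n/sqrt(W^2)


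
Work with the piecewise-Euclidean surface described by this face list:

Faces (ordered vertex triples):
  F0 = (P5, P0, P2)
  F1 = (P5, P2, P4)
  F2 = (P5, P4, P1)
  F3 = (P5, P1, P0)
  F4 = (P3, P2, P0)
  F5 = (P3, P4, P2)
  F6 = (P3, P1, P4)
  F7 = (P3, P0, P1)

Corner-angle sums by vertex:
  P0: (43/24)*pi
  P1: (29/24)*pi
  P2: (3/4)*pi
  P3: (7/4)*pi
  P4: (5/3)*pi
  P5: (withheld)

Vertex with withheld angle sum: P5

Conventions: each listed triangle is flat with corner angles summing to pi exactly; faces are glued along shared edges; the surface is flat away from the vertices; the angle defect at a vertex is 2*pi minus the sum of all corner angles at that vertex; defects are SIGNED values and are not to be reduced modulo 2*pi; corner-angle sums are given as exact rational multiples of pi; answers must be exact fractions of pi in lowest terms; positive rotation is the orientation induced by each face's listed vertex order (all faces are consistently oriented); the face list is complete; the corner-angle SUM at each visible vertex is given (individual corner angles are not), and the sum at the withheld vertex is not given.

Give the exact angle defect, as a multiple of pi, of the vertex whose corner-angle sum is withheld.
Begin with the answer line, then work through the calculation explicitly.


Answer: defect(P5) = (7/6)*pi

V = 6, E = 12, F = 8; chi = V - E + F = 2
Gauss-Bonnet: total defect = 2*pi*chi = 4*pi; visible defects sum to (17/6)*pi


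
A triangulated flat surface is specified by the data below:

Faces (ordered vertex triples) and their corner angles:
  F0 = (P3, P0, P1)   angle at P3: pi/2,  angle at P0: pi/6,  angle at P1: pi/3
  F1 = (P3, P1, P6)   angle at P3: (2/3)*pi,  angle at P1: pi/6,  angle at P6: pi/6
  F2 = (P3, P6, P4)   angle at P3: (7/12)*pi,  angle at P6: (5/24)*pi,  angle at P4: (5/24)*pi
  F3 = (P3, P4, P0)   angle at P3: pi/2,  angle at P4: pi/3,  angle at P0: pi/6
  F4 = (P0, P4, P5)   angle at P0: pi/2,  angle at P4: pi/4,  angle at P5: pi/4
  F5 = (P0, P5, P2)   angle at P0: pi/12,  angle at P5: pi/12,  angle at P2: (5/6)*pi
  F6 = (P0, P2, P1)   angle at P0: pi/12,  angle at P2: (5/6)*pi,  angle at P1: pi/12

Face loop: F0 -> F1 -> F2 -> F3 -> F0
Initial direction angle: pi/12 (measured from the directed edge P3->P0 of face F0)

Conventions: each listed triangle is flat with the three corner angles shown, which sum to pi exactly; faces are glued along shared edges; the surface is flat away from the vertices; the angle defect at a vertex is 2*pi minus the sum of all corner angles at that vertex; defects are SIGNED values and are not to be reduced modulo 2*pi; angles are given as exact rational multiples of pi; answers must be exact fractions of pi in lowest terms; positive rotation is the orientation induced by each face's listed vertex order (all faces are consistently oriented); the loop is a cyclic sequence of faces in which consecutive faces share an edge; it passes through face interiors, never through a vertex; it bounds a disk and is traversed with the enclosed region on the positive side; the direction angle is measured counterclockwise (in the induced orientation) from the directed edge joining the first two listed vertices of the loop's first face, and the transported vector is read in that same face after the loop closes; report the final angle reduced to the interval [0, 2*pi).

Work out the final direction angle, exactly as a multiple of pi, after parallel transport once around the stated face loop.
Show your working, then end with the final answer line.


enclosed vertex P3: corner angles sum to (9/4)*pi, defect = 2*pi - (9/4)*pi = -pi/4
final direction = starting direction + enclosed defect total, reduced mod 2*pi (induced orientation)
final angle = pi/12 - pi/4 = (11/6)*pi (mod 2*pi)

Answer: final direction angle = (11/6)*pi


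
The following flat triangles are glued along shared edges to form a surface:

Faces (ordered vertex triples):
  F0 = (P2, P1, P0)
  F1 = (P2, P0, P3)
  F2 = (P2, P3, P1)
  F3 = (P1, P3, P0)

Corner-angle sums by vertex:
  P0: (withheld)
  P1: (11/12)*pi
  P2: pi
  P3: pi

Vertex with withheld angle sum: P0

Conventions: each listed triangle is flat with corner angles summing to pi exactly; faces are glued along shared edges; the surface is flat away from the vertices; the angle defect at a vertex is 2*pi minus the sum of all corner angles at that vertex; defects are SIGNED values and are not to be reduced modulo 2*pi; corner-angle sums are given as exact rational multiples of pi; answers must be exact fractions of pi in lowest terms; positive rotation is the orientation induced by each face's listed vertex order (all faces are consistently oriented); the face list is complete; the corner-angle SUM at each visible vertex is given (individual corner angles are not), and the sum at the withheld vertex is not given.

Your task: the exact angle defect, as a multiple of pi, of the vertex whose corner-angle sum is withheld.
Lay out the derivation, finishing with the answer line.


V = 4, E = 6, F = 4; chi = V - E + F = 2
Gauss-Bonnet: total defect = 2*pi*chi = 4*pi; visible defects sum to (37/12)*pi

Answer: defect(P0) = (11/12)*pi


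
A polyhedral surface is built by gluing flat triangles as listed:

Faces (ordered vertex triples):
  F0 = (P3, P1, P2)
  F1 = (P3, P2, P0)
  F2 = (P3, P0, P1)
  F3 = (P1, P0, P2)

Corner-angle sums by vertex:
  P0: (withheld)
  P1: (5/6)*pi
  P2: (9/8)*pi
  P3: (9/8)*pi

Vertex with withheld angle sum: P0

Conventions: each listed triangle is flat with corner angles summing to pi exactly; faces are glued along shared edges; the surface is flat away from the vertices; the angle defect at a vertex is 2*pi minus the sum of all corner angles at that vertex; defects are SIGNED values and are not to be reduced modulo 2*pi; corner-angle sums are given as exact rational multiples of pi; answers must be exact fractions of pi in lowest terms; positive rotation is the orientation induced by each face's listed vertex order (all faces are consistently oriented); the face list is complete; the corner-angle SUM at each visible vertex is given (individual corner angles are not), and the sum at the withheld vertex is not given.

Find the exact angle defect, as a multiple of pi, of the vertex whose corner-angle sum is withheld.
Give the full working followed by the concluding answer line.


V = 4, E = 6, F = 4; chi = V - E + F = 2
Gauss-Bonnet: total defect = 2*pi*chi = 4*pi; visible defects sum to (35/12)*pi

Answer: defect(P0) = (13/12)*pi


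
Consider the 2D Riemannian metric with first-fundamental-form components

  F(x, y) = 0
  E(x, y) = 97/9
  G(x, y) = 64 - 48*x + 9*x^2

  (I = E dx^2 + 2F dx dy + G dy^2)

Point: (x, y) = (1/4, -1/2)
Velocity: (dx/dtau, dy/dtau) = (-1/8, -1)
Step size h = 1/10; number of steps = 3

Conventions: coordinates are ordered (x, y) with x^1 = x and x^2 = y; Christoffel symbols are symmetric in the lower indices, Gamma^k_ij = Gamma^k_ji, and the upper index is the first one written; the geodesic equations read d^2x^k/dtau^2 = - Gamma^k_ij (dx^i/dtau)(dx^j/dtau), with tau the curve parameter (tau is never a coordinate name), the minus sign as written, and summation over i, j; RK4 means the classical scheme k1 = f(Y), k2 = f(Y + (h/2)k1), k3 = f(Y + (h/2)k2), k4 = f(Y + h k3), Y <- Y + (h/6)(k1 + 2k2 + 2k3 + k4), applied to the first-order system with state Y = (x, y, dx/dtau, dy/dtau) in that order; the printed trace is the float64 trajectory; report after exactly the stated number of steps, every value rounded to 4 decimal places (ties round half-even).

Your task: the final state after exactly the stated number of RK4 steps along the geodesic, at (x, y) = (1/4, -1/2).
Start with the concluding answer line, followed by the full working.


Answer: x = 0.1246, y = -0.7885, dx/dtau = -0.6962, dy/dtau = -0.9038

f(Y) = (dx/dtau, dy/dtau, -Gamma^x_ij Y'^i Y'^j, -Gamma^y_ij Y'^i Y'^j) with the Gammas evaluated at the stage position; h = 0.100000; intermediate values shown to 6 dp
step 0: x = 0.2500, y = -0.5000, dx/dtau = -0.1250, dy/dtau = -1.0000
step 1:
  k1: at (x, y) = (0.250000, -0.500000), (dx/dtau, dy/dtau) = (-0.125000, -1.000000); Gamma_xxx = 0.000000, Gamma_xxy = 0.000000, Gamma_xyy = 2.018041, Gamma_yxx = 0.000000, Gamma_yxy = -0.413793, Gamma_yyy = 0.000000; k1 = (-0.125000, -1.000000, -2.018041, 0.103448)
  k2: at (x, y) = (0.243750, -0.550000), (dx/dtau, dy/dtau) = (-0.225902, -0.994828); Gamma_xxx = 0.000000, Gamma_xxy = 0.000000, Gamma_xyy = 2.023260, Gamma_yxx = 0.000000, Gamma_yxy = -0.412726, Gamma_yyy = 0.000000; k2 = (-0.225902, -0.994828, -2.002384, 0.185507)
  k3: at (x, y) = (0.238705, -0.549741), (dx/dtau, dy/dtau) = (-0.225119, -0.990725); Gamma_xxx = 0.000000, Gamma_xxy = 0.000000, Gamma_xyy = 2.027473, Gamma_yxx = 0.000000, Gamma_yxy = -0.411868, Gamma_yyy = 0.000000; k3 = (-0.225119, -0.990725, -1.990037, 0.183719)
  k4: at (x, y) = (0.227488, -0.599072), (dx/dtau, dy/dtau) = (-0.324004, -0.981628); Gamma_xxx = 0.000000, Gamma_xxy = 0.000000, Gamma_xyy = 2.036840, Gamma_yxx = 0.000000, Gamma_yxy = -0.409974, Gamma_yyy = 0.000000; k4 = (-0.324004, -0.981628, -1.962686, 0.260785)
  Y <- Y + (h/6)(k1 + 2k2 + 2k3 + k4): x = 0.2275, y = -0.5992, dx/dtau = -0.3244, dy/dtau = -0.9816
step 2:
  k1: at (x, y) = (0.227483, -0.599212), (dx/dtau, dy/dtau) = (-0.324426, -0.981622); Gamma_xxx = 0.000000, Gamma_xxy = 0.000000, Gamma_xyy = 2.036844, Gamma_yxx = 0.000000, Gamma_yxy = -0.409973, Gamma_yyy = 0.000000; k1 = (-0.324426, -0.981622, -1.962666, 0.261123)
  k2: at (x, y) = (0.211261, -0.648293), (dx/dtau, dy/dtau) = (-0.422559, -0.968566); Gamma_xxx = 0.000000, Gamma_xxy = 0.000000, Gamma_xyy = 2.050390, Gamma_yxx = 0.000000, Gamma_yxy = -0.407265, Gamma_yyy = 0.000000; k2 = (-0.422559, -0.968566, -1.923511, 0.333368)
  k3: at (x, y) = (0.206355, -0.647640), (dx/dtau, dy/dtau) = (-0.420602, -0.964954); Gamma_xxx = 0.000000, Gamma_xxy = 0.000000, Gamma_xyy = 2.054487, Gamma_yxx = 0.000000, Gamma_yxy = -0.406453, Gamma_yyy = 0.000000; k3 = (-0.420602, -0.964954, -1.913006, 0.329927)
  k4: at (x, y) = (0.185422, -0.695708), (dx/dtau, dy/dtau) = (-0.515727, -0.948629); Gamma_xxx = 0.000000, Gamma_xxy = 0.000000, Gamma_xyy = 2.071967, Gamma_yxx = 0.000000, Gamma_yxy = -0.403024, Gamma_yyy = 0.000000; k4 = (-0.515727, -0.948629, -1.864558, 0.394345)
  Y <- Y + (h/6)(k1 + 2k2 + 2k3 + k4): x = 0.1854, y = -0.6958, dx/dtau = -0.5161, dy/dtau = -0.9486
step 3:
  k1: at (x, y) = (0.185375, -0.695834), (dx/dtau, dy/dtau) = (-0.516097, -0.948588); Gamma_xxx = 0.000000, Gamma_xxy = 0.000000, Gamma_xyy = 2.072007, Gamma_yxx = 0.000000, Gamma_yxy = -0.403016, Gamma_yyy = 0.000000; k1 = (-0.516097, -0.948588, -1.864430, 0.394604)
  k2: at (x, y) = (0.159570, -0.743263), (dx/dtau, dy/dtau) = (-0.609319, -0.928857); Gamma_xxx = 0.000000, Gamma_xxy = 0.000000, Gamma_xyy = 2.093555, Gamma_yxx = 0.000000, Gamma_yxy = -0.398868, Gamma_yyy = 0.000000; k2 = (-0.609319, -0.928857, -1.806269, 0.451494)
  k3: at (x, y) = (0.154909, -0.742277), (dx/dtau, dy/dtau) = (-0.606411, -0.926013); Gamma_xxx = 0.000000, Gamma_xxy = 0.000000, Gamma_xyy = 2.097447, Gamma_yxx = 0.000000, Gamma_yxy = -0.398128, Gamma_yyy = 0.000000; k3 = (-0.606411, -0.926013, -1.798561, 0.447132)
  k4: at (x, y) = (0.124734, -0.788435), (dx/dtau, dy/dtau) = (-0.695953, -0.903874); Gamma_xxx = 0.000000, Gamma_xxy = 0.000000, Gamma_xyy = 2.122645, Gamma_yxx = 0.000000, Gamma_yxy = -0.393401, Gamma_yyy = 0.000000; k4 = (-0.695953, -0.903874, -1.734178, 0.494942)
  Y <- Y + (h/6)(k1 + 2k2 + 2k3 + k4): x = 0.1246, y = -0.7885, dx/dtau = -0.6962, dy/dtau = -0.9038


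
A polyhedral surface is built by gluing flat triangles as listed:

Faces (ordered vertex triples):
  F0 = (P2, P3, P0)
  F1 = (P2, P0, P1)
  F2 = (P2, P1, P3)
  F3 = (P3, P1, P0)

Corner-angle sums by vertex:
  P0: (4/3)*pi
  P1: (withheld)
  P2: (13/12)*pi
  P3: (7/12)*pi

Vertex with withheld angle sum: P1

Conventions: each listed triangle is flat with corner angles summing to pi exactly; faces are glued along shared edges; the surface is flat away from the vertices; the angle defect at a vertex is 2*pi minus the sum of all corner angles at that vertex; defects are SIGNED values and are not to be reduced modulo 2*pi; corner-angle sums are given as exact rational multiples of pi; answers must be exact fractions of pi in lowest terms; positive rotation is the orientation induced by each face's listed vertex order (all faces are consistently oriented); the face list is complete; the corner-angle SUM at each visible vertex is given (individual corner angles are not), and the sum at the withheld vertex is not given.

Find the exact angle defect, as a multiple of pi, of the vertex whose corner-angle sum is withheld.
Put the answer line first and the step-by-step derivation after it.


Answer: defect(P1) = pi

V = 4, E = 6, F = 4; chi = V - E + F = 2
Gauss-Bonnet: total defect = 2*pi*chi = 4*pi; visible defects sum to 3*pi


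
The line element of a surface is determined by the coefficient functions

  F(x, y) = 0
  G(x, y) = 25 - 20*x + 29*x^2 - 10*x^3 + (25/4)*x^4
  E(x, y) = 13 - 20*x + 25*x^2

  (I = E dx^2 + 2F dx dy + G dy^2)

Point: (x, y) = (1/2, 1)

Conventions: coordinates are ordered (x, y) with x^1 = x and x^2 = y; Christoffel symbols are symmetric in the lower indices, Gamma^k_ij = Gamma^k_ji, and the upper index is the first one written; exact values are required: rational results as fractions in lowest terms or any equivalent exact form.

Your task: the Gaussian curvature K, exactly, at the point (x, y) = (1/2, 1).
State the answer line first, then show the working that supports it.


Answer: K = -5760/50653

E = 37/4, F = 0, G = 1369/64, EG - F^2 = 50653/256 at the point
E_x = 5, E_y = 0, F_x = 0, F_y = 0, G_x = 37/8, G_y = 0
E_yy = 0, F_xy = 0, G_xx = 187/4
The intrinsic route: Brioschi's K = (det M1 - det M2)/(EG - F^2)^2.
M1 = [[-E_yy/2 + F_xy - G_xx/2, E_x/2, F_x - E_y/2], [F_y - G_x/2, E, F], [G_y/2, F, G]] = [[-187/8, 5/2, 0], [-37/16, 37/4, 0], [0, 0, 1369/64]]; det M1 = -4609423/1024
M2 = [[0, E_y/2, G_x/2], [E_y/2, E, F], [G_x/2, F, G]] = [[0, 0, 37/16], [0, 37/4, 0], [37/16, 0, 1369/64]]; det M2 = -50653/1024
det M1 - det M2 = -2279385/512; K = -2279385/512 / (50653/256)^2 = -5760/50653


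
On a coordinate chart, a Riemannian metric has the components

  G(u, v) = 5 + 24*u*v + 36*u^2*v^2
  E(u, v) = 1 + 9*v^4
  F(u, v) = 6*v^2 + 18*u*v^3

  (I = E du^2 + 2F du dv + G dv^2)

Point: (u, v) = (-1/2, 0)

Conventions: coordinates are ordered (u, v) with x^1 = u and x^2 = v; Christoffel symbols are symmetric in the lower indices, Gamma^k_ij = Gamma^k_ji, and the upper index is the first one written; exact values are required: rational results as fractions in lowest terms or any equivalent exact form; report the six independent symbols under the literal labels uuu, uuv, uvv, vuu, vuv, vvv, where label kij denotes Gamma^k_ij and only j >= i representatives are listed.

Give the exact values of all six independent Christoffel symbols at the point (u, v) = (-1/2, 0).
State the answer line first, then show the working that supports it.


Answer: Gamma_uuu = 0, Gamma_uuv = 0, Gamma_uvv = 0, Gamma_vuu = 0, Gamma_vuv = 0, Gamma_vvv = -6/5

E = 1, F = 0, G = 5 at the point
E_u = 0, E_v = 0, F_u = 0, F_v = 0, G_u = 0, G_v = -12
EG - F^2 = 5;  g^inv = (1/5) * [[5, 0], [0, 1]]
first-kind symbols [ij,l] = (1/2)(d_i g_jl + d_j g_il - d_l g_ij): [uu,u] = E_u/2 = 0, [uu,v] = F_u - E_v/2 = 0, [uv,u] = E_v/2 = 0, [uv,v] = G_u/2 = 0, [vv,u] = F_v - G_u/2 = 0, [vv,v] = G_v/2 = -6
Gamma^u_ij = (G*[ij,u] - F*[ij,v])/(EG - F^2), Gamma^v_ij = (E*[ij,v] - F*[ij,u])/(EG - F^2)


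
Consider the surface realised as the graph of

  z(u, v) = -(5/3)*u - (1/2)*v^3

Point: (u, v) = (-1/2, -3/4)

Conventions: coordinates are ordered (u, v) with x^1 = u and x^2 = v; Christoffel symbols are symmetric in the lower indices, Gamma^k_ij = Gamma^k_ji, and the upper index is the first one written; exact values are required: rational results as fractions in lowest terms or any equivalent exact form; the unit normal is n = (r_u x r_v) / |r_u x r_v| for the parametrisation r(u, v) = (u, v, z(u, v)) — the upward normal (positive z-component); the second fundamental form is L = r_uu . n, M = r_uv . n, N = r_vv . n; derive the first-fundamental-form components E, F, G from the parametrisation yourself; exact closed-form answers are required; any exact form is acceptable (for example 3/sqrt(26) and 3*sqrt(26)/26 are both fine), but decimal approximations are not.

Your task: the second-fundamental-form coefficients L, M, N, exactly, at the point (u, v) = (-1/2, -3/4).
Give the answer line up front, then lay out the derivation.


Answer: L = 0, M = 0, N = 216*sqrt(41377)/41377

z_u = -5/3, z_v = -27/32, z_uu = 0, z_uv = 0, z_vv = 9/4
E = 34/9, F = 45/32, G = 1753/1024; answer radicand W^2 = 41377/9216
unnormalised second-form numerators: l = 0, m = 0, n = 9/4; L = l/sqrt(41377/9216), and similarly M = m/sqrt(W^2), N = n/sqrt(W^2)


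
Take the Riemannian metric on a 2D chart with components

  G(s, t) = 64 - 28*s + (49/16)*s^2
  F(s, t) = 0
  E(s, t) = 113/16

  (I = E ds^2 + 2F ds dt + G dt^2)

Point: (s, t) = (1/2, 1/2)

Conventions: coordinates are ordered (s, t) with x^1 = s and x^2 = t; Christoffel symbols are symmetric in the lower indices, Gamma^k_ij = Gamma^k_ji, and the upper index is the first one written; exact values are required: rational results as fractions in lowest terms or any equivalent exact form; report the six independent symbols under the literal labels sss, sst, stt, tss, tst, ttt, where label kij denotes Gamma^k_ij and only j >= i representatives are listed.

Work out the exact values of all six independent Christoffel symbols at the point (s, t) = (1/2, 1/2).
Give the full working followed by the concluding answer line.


E = 113/16, F = 0, G = 3249/64 at the point
E_s = 0, E_t = 0, F_s = 0, F_t = 0, G_s = -399/16, G_t = 0
EG - F^2 = 367137/1024;  g^inv = (1024/367137) * [[3249/64, 0], [0, 113/16]]
first-kind symbols [ij,l] = (1/2)(d_i g_jl + d_j g_il - d_l g_ij): [ss,s] = E_s/2 = 0, [ss,t] = F_s - E_t/2 = 0, [st,s] = E_t/2 = 0, [st,t] = G_s/2 = -399/32, [tt,s] = F_t - G_s/2 = 399/32, [tt,t] = G_t/2 = 0
Gamma^s_ij = (G*[ij,s] - F*[ij,t])/(EG - F^2), Gamma^t_ij = (E*[ij,t] - F*[ij,s])/(EG - F^2)

Answer: Gamma_sss = 0, Gamma_sst = 0, Gamma_stt = 399/226, Gamma_tss = 0, Gamma_tst = -14/57, Gamma_ttt = 0


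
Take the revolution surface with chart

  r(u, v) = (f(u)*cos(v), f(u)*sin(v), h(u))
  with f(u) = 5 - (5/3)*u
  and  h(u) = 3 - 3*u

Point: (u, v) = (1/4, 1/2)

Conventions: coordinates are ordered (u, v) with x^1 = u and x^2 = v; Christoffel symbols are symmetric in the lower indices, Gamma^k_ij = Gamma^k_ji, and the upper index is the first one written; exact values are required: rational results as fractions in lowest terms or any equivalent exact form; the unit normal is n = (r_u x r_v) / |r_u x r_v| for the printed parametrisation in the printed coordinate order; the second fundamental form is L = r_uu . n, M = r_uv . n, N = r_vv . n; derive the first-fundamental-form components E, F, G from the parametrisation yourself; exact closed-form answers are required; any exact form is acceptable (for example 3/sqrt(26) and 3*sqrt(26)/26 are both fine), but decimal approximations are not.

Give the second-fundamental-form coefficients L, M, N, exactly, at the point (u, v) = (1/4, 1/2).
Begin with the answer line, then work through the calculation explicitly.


Answer: L = 0, M = 0, N = -165*sqrt(106)/424

f = 55/12, f' = -5/3, f'' = 0, h' = -3, h'' = 0
E = 106/9, F = 0, G = 3025/144; answer radicand W^2 = 106/9
unnormalised second-form numerators: l = 0, m = 0, n = -55/4; L = l/sqrt(106/9), and similarly M = m/sqrt(W^2), N = n/sqrt(W^2)


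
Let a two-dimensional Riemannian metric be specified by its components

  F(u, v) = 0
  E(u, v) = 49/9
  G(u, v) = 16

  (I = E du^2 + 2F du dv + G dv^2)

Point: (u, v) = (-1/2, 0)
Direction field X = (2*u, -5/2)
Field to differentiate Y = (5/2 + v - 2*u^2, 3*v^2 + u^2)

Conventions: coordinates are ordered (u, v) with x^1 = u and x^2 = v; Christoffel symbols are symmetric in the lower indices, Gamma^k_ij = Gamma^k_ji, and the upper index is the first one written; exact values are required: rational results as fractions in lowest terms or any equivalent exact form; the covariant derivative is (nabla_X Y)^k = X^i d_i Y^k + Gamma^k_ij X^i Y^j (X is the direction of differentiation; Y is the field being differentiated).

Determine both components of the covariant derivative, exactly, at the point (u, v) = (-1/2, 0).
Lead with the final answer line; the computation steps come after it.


Answer: (nabla_X Y)^u = -9/2, (nabla_X Y)^v = 1

E = 49/9, F = 0, G = 16 at the point
E_u = 0, E_v = 0, F_u = 0, F_v = 0, G_u = 0, G_v = 0
EG - F^2 = 784/9;  g^inv = (9/784) * [[16, 0], [0, 49/9]]
first-kind symbols [ij,l] = (1/2)(d_i g_jl + d_j g_il - d_l g_ij): [uu,u] = E_u/2 = 0, [uu,v] = F_u - E_v/2 = 0, [uv,u] = E_v/2 = 0, [uv,v] = G_u/2 = 0, [vv,u] = F_v - G_u/2 = 0, [vv,v] = G_v/2 = 0
Gamma^u_ij = (G*[ij,u] - F*[ij,v])/(EG - F^2), Gamma^v_ij = (E*[ij,v] - F*[ij,u])/(EG - F^2)
Gamma_uuu = 0, Gamma_uuv = 0, Gamma_uvv = 0, Gamma_vuu = 0, Gamma_vuv = 0, Gamma_vvv = 0
X = (-1, -5/2), Y = (2, 1/4) at the point


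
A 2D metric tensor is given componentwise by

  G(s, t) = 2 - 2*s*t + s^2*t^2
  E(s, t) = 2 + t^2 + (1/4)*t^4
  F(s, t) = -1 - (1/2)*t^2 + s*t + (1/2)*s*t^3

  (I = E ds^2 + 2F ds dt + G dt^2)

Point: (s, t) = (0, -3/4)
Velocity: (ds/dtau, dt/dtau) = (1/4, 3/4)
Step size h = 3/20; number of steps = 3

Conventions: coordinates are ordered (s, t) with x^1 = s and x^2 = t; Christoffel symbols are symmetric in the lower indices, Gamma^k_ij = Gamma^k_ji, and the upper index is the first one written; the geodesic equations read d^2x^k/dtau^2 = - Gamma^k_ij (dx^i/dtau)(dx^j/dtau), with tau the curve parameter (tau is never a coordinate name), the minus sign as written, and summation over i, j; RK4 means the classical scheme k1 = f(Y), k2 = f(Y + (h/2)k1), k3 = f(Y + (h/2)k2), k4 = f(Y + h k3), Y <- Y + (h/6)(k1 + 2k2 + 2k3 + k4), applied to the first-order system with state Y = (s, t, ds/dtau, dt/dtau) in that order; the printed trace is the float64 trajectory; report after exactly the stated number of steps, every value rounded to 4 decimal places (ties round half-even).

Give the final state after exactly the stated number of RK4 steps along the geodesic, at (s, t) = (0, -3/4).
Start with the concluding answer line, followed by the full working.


Answer: s = 0.1204, t = -0.4191, ds/dtau = 0.2804, dt/dtau = 0.7237

f(Y) = (ds/dtau, dt/dtau, -Gamma^s_ij Y'^i Y'^j, -Gamma^t_ij Y'^i Y'^j) with the Gammas evaluated at the stage position; h = 0.150000; intermediate values shown to 6 dp
step 0: s = 0.0000, t = -0.7500, ds/dtau = 0.2500, dt/dtau = 0.7500
step 1:
  k1: at (s, t) = (0.000000, -0.750000), (ds/dtau, dt/dtau) = (0.250000, 0.750000); Gamma_sss = 0.000000, Gamma_sst = -0.263878, Gamma_stt = 0.000000, Gamma_tss = 0.000000, Gamma_tst = 0.205953, Gamma_ttt = 0.000000; k1 = (0.250000, 0.750000, 0.098954, -0.077233)
  k2: at (s, t) = (0.018750, -0.693750), (ds/dtau, dt/dtau) = (0.257422, 0.744208); Gamma_sss = 0.000000, Gamma_sst = -0.241404, Gamma_stt = 0.006524, Gamma_tss = 0.000000, Gamma_tst = 0.197110, Gamma_ttt = -0.005327; k2 = (0.257422, 0.744208, 0.088880, -0.072572)
  k3: at (s, t) = (0.019307, -0.694184), (ds/dtau, dt/dtau) = (0.256666, 0.744557); Gamma_sss = 0.000000, Gamma_sst = -0.241509, Gamma_stt = 0.006717, Gamma_tss = 0.000000, Gamma_tst = 0.197225, Gamma_ttt = -0.005485; k3 = (0.256666, 0.744557, 0.088582, -0.072340)
  k4: at (s, t) = (0.038500, -0.638316), (ds/dtau, dt/dtau) = (0.263287, 0.739149); Gamma_sss = 0.000000, Gamma_sst = -0.219612, Gamma_stt = 0.013246, Gamma_tss = 0.000000, Gamma_tst = 0.186927, Gamma_ttt = -0.011274; k4 = (0.263287, 0.739149, 0.078240, -0.066596)
  Y <- Y + (h/6)(k1 + 2k2 + 2k3 + k4): s = 0.0385, t = -0.6383, ds/dtau = 0.2633, dt/dtau = 0.7392
step 2:
  k1: at (s, t) = (0.038537, -0.638333), (ds/dtau, dt/dtau) = (0.263303, 0.739159); Gamma_sss = 0.000000, Gamma_sst = -0.219615, Gamma_stt = 0.013258, Gamma_tss = 0.000000, Gamma_tst = 0.186932, Gamma_ttt = -0.011285; k1 = (0.263303, 0.739159, 0.078240, -0.066597)
  k2: at (s, t) = (0.058284, -0.582896), (ds/dtau, dt/dtau) = (0.269171, 0.734164); Gamma_sss = 0.000000, Gamma_sst = -0.198364, Gamma_stt = 0.019835, Gamma_tss = 0.000000, Gamma_tst = 0.175319, Gamma_ttt = -0.017530; k2 = (0.269171, 0.734164, 0.067709, -0.059843)
  k3: at (s, t) = (0.058724, -0.583271), (ds/dtau, dt/dtau) = (0.268381, 0.734670); Gamma_sss = 0.000000, Gamma_sst = -0.198465, Gamma_stt = 0.019982, Gamma_tss = 0.000000, Gamma_tst = 0.175423, Gamma_ttt = -0.017662; k3 = (0.268381, 0.734670, 0.067479, -0.059644)
  k4: at (s, t) = (0.078794, -0.528132), (ds/dtau, dt/dtau) = (0.273425, 0.730212); Gamma_sss = 0.000000, Gamma_sst = -0.177868, Gamma_stt = 0.026537, Gamma_tss = 0.000000, Gamma_tst = 0.162594, Gamma_ttt = -0.024258; k4 = (0.273425, 0.730212, 0.056876, -0.051992)
  Y <- Y + (h/6)(k1 + 2k2 + 2k3 + k4): s = 0.0788, t = -0.5282, ds/dtau = 0.2734, dt/dtau = 0.7302
step 3:
  k1: at (s, t) = (0.078832, -0.528157), (ds/dtau, dt/dtau) = (0.273440, 0.730220); Gamma_sss = 0.000000, Gamma_sst = -0.177874, Gamma_stt = 0.026549, Gamma_tss = 0.000000, Gamma_tst = 0.162602, Gamma_ttt = -0.024270; k1 = (0.273440, 0.730220, 0.056876, -0.051993)
  k2: at (s, t) = (0.099340, -0.473391), (ds/dtau, dt/dtau) = (0.277706, 0.726320); Gamma_sss = 0.000000, Gamma_sst = -0.157950, Gamma_stt = 0.033146, Gamma_tss = 0.000000, Gamma_tst = 0.148714, Gamma_ttt = -0.031207; k2 = (0.277706, 0.726320, 0.046232, -0.043529)
  k3: at (s, t) = (0.099660, -0.473683), (ds/dtau, dt/dtau) = (0.276908, 0.726955); Gamma_sss = 0.000000, Gamma_sst = -0.158034, Gamma_stt = 0.033250, Gamma_tss = 0.000000, Gamma_tst = 0.148801, Gamma_ttt = -0.031307; k3 = (0.276908, 0.726955, 0.046053, -0.043363)
  k4: at (s, t) = (0.120369, -0.419114), (ds/dtau, dt/dtau) = (0.280348, 0.723715); Gamma_sss = 0.000000, Gamma_sst = -0.138713, Gamma_stt = 0.039838, Gamma_tss = 0.000000, Gamma_tst = 0.133947, Gamma_ttt = -0.038469; k4 = (0.280348, 0.723715, 0.035422, -0.034205)
  Y <- Y + (h/6)(k1 + 2k2 + 2k3 + k4): s = 0.1204, t = -0.4191, ds/dtau = 0.2804, dt/dtau = 0.7237


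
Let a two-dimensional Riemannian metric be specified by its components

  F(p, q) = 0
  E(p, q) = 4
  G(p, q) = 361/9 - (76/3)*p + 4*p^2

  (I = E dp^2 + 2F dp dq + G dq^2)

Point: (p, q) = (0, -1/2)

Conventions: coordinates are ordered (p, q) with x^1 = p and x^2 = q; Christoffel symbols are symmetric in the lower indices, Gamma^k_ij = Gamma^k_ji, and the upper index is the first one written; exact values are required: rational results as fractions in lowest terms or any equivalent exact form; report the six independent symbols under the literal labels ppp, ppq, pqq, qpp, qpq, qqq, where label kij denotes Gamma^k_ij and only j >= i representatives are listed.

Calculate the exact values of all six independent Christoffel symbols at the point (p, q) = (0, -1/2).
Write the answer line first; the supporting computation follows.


Answer: Gamma_ppp = 0, Gamma_ppq = 0, Gamma_pqq = 19/6, Gamma_qpp = 0, Gamma_qpq = -6/19, Gamma_qqq = 0

E = 4, F = 0, G = 361/9 at the point
E_p = 0, E_q = 0, F_p = 0, F_q = 0, G_p = -76/3, G_q = 0
EG - F^2 = 1444/9;  g^inv = (9/1444) * [[361/9, 0], [0, 4]]
first-kind symbols [ij,l] = (1/2)(d_i g_jl + d_j g_il - d_l g_ij): [pp,p] = E_p/2 = 0, [pp,q] = F_p - E_q/2 = 0, [pq,p] = E_q/2 = 0, [pq,q] = G_p/2 = -38/3, [qq,p] = F_q - G_p/2 = 38/3, [qq,q] = G_q/2 = 0
Gamma^p_ij = (G*[ij,p] - F*[ij,q])/(EG - F^2), Gamma^q_ij = (E*[ij,q] - F*[ij,p])/(EG - F^2)


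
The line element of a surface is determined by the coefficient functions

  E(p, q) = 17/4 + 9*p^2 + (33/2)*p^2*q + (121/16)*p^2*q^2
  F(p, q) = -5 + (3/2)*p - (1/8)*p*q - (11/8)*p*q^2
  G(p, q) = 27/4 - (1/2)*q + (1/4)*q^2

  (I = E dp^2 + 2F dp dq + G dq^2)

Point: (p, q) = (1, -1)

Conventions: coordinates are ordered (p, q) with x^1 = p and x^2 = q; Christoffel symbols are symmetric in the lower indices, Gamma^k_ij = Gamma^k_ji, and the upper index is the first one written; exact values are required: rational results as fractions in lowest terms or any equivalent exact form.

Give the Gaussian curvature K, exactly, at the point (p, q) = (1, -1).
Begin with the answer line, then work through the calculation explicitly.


Answer: K = -42312/97969

E = 69/16, F = -19/4, G = 15/2, EG - F^2 = 313/32 at the point
E_p = 1/8, E_q = 11/8, F_p = 1/4, F_q = 21/8, G_p = 0, G_q = -1
E_qq = 121/8, F_pq = 21/8, G_pp = 0
The intrinsic route: Brioschi's K = (det M1 - det M2)/(EG - F^2)^2.
M1 = [[-E_qq/2 + F_pq - G_pp/2, E_p/2, F_p - E_q/2], [F_q - G_p/2, E, F], [G_q/2, F, G]] = [[-79/16, 1/16, -7/16], [21/8, 69/16, -19/4], [-1/2, -19/4, 15/2]]; det M1 = -22971/512
M2 = [[0, E_q/2, G_p/2], [E_q/2, E, F], [G_p/2, F, G]] = [[0, 11/16, 0], [11/16, 69/16, -19/4], [0, -19/4, 15/2]]; det M2 = -1815/512
det M1 - det M2 = -5289/128; K = -5289/128 / (313/32)^2 = -42312/97969


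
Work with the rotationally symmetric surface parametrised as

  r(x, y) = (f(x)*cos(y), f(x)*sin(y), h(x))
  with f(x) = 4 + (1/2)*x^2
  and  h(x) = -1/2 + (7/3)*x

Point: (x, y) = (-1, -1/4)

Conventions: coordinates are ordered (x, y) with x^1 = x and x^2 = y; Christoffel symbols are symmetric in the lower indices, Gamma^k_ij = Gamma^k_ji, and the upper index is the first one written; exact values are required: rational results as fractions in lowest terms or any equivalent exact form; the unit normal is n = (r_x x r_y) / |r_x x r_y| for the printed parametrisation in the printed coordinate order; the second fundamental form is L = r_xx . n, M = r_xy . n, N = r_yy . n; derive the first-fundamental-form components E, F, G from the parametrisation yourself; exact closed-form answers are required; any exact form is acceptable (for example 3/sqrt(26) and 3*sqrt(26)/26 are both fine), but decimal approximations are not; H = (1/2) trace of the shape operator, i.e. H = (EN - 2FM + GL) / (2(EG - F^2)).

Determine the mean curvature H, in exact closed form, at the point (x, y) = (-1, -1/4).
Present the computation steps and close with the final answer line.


f = 9/2, f' = -1, f'' = 1, h' = 7/3, h'' = 0
E = 58/9, F = 0, G = 81/4; answer radicand W^2 = 58/9
unnormalised second-form numerators: l = -7/3, m = 0, n = 21/2; L = l/sqrt(58/9), and similarly M = m/sqrt(W^2), N = n/sqrt(W^2)
H = (E*n - 2*F*m + G*l) / (2*(EG - F^2)*sqrt(W^2)); E*n - 2*F*m + G*l = 245/12, EG - F^2 = 261/2, so H = (245/3132)/sqrt(58/9)

Answer: H = 245*sqrt(58)/60552


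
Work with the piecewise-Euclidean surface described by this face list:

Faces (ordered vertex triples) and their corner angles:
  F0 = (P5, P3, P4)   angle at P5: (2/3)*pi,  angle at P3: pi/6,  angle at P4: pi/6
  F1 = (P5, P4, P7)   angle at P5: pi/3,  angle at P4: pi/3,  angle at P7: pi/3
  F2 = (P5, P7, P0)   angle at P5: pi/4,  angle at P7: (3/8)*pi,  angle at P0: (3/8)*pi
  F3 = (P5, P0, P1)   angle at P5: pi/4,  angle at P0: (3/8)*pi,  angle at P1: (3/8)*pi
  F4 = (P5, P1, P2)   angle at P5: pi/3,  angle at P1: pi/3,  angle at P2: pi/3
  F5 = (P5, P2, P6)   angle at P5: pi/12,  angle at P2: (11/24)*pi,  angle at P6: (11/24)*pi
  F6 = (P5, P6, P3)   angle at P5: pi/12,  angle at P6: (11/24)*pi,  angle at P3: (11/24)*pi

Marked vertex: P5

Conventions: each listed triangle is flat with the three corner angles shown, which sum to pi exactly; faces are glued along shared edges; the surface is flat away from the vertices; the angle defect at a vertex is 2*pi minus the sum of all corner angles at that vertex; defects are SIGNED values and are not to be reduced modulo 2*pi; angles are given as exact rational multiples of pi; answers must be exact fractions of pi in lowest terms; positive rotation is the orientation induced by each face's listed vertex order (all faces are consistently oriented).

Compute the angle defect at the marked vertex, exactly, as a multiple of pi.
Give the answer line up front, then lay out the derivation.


Answer: defect(P5) = 0

Sum of corner angles at P5: 2*pi
defect = 2*pi - 2*pi


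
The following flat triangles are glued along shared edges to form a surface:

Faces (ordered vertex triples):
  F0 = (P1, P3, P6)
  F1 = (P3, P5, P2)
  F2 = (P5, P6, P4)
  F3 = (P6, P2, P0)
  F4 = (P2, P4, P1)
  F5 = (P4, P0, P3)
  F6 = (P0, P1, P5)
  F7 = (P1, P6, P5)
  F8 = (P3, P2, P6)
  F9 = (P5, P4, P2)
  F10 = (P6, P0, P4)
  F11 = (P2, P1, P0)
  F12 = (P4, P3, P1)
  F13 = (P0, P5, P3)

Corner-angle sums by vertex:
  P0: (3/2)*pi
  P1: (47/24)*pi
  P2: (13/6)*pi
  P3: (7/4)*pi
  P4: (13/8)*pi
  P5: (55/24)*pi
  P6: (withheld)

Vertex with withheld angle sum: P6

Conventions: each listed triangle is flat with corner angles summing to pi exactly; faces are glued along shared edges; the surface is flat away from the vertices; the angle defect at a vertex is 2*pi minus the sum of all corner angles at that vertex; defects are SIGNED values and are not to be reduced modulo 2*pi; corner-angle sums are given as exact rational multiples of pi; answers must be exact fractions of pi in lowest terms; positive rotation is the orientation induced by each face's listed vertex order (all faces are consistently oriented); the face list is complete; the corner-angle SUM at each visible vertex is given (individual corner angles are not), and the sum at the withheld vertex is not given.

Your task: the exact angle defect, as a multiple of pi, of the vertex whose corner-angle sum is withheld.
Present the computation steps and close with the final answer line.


V = 7, E = 21, F = 14; chi = V - E + F = 0
Gauss-Bonnet: total defect = 2*pi*chi = 0; visible defects sum to (17/24)*pi

Answer: defect(P6) = (-17/24)*pi
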